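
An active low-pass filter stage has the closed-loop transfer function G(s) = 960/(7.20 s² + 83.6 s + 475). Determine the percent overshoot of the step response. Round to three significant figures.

%OS ≈ 4.03%

Dividing through by 7.20: denominator becomes s² + 11.61 s + 65.97.
So ω_n = √65.97 = 8.12 rad/s and ζ = 11.61/(2·8.12) = 0.715.
Overshoot: exp(−π·0.715/√(1−0.715²)) = 0.0403, i.e. 4.03%.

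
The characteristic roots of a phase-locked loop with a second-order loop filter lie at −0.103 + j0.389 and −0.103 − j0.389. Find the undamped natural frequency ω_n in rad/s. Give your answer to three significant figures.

The poles are at −σ ± jω_d with σ = 0.103 and ω_d = 0.389, so ω_n = √(σ²+ω_d²) = 0.402 rad/s and ζ = σ/ω_n = 0.256.

ω_n ≈ 0.402 rad/s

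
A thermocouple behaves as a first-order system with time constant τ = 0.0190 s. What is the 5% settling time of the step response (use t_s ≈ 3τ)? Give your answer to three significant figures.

t_s ≈ 0.0570 s

t_s ≈ 3τ = 0.0570 s.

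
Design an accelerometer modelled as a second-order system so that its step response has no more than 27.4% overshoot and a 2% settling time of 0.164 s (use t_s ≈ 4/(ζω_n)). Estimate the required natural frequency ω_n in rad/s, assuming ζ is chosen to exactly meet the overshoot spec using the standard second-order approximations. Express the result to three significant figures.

From %OS = 100·exp(−πζ/√(1−ζ²)), invert to get ζ = −ln(OS)/√(π² + ln²(OS)) with OS = 0.274.
−ln 0.274 = 1.295, so ζ = 1.295/√(π² + 1.676) = 0.381.
From t_s ≈ 4/(ζω_n): ω_n = 4/(ζ·t_s) = 4/(0.381·0.164) = 64.0 rad/s.

ω_n ≈ 64.0 rad/s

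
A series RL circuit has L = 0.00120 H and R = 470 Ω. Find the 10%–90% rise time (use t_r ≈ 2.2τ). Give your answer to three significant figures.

t_r ≈ 0.00000562 s

τ = L/R = 0.00120/470 = 0.00000255 s.
t_r ≈ 2.2τ = 0.00000562 s.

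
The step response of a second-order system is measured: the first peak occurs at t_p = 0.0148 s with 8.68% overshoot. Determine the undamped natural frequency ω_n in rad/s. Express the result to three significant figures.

ζ from %OS: ζ = |ln 0.0868|/√(π²+ln²0.0868) = 0.614.
From t_p = π/ω_d, ω_d = π/0.0148 = 212 rad/s, so ω_n = ω_d/√(1−ζ²) = 269 rad/s.

ω_n ≈ 269 rad/s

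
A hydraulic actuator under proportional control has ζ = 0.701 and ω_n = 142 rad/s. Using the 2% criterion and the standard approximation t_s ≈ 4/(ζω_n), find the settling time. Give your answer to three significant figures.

t_s ≈ 4/(ζω_n) = 4/(0.701 × 142) = 0.0402 s.

t_s ≈ 0.0402 s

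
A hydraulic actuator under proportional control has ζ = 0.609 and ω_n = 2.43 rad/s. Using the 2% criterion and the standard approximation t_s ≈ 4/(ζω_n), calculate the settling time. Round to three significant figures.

t_s ≈ 4/(ζω_n) = 4/(0.609 × 2.43) = 2.70 s.

t_s ≈ 2.70 s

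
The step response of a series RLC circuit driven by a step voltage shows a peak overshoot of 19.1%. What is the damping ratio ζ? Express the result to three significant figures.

ζ ≈ 0.466

From %OS = 100·exp(−πζ/√(1−ζ²)), invert to get ζ = −ln(OS)/√(π² + ln²(OS)) with OS = 0.191.
−ln 0.191 = 1.655, so ζ = 1.655/√(π² + 2.741) = 0.466.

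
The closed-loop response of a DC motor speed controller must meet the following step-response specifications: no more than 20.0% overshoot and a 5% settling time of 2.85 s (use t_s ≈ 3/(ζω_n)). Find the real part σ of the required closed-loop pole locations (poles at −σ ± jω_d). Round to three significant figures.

σ ≈ 1.05

The settling-time spec alone fixes σ = ζω_n = 3/t_s = 3/2.85 = 1.05.
(Overshoot then fixes ζ = 0.456 and hence ω_d = σ·√(1−ζ²)/ζ = 2.05 rad/s.)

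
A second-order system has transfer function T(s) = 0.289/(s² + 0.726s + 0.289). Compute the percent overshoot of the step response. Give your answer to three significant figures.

%OS ≈ 5.64%

ω_n = √0.289 = 0.538 rad/s; ζ = 0.726/(2·0.538) = 0.675.
Overshoot: exp(−π·0.675/√(1−0.675²)) = 0.0564, i.e. 5.64%.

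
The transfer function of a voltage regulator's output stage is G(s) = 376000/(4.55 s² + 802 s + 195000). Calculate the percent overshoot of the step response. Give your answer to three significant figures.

Dividing through by 4.55: denominator becomes s² + 176.3 s + 42860.
So ω_n = √42860 = 207 rad/s and ζ = 176.3/(2·207) = 0.426.
%OS = 100 e^{−πζ/√(1−ζ²)} with ζ = 0.426 gives 22.8%.

%OS ≈ 22.8%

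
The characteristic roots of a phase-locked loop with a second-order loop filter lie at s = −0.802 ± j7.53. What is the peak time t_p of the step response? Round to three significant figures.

t_p = π/ω_d with ω_d = 7.53 (the imaginary part), so t_p = 0.417 s.

t_p ≈ 0.417 s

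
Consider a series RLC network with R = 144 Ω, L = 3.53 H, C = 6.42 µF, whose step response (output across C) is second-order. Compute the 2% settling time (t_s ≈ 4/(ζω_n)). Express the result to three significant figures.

t_s ≈ 0.196 s

For a series RLC circuit (capacitor voltage as output), ω_n = 1/√(LC) = 1/√(3.53 H · 6.42 µF) = 210 rad/s.
ζ = (R/2)·√(C/L) = (144/2)·√(6.42 µF/3.53 H) = 0.0971.
t_s ≈ 4/(ζω_n) = 0.196 s.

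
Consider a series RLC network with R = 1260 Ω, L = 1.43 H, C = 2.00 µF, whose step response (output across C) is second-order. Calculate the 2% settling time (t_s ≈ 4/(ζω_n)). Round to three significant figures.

For a series RLC circuit (capacitor voltage as output), ω_n = 1/√(LC) = 1/√(1.43 H · 2.00 µF) = 591 rad/s.
ζ = (R/2)·√(C/L) = (1260/2)·√(2.00 µF/1.43 H) = 0.745.
t_s ≈ 4/(ζω_n) = 0.00908 s.

t_s ≈ 0.00908 s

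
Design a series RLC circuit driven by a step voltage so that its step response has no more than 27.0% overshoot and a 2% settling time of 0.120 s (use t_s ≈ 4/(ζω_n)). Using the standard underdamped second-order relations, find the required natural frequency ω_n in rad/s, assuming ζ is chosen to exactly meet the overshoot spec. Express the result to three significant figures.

From %OS = 100·exp(−πζ/√(1−ζ²)), invert to get ζ = −ln(OS)/√(π² + ln²(OS)) with OS = 0.270.
−ln 0.270 = 1.309, so ζ = 1.309/√(π² + 1.714) = 0.385.
Then ω_n = 4/(ζ t_s) = 4/(0.385 × 0.120) = 86.6 rad/s.

ω_n ≈ 86.6 rad/s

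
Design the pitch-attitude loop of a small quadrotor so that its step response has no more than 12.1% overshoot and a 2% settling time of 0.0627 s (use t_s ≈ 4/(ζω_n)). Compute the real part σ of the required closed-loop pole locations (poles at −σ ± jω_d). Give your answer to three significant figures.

σ ≈ 63.8

The settling-time spec alone fixes σ = ζω_n = 4/t_s = 4/0.0627 = 63.8.
(Overshoot then fixes ζ = 0.558 and hence ω_d = σ·√(1−ζ²)/ζ = 94.9 rad/s.)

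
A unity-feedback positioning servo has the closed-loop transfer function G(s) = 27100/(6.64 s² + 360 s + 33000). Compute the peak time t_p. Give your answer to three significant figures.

t_p ≈ 0.0483 s

Dividing through by 6.64: denominator becomes s² + 54.22 s + 4970.
So ω_n = √4970 = 70.5 rad/s and ζ = 54.22/(2·70.5) = 0.385.
ω_d = 70.5·√(1 − 0.385²) = 65.1 rad/s. t_p = π/ω_d = 0.0483 s.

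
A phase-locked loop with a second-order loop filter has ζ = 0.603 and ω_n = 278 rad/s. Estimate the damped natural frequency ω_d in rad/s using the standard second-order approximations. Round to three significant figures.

ω_d = ω_n√(1−ζ²) = 278·√0.636 = 222 rad/s.

ω_d ≈ 222 rad/s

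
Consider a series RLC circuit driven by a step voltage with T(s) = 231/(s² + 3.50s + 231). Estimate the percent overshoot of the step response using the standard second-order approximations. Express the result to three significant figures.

Comparing the denominator to s² + 2ζω_n s + ω_n²: ω_n = √231 = 15.2 rad/s, and 2ζω_n = 3.50 so ζ = 3.50/(2·15.2) = 0.115.
%OS = 100·exp(−πζ/√(1−ζ²)) = 69.5%.

%OS ≈ 69.5%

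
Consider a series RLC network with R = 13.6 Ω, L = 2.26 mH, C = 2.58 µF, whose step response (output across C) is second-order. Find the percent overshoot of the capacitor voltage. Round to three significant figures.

For a series RLC circuit (capacitor voltage as output), ω_n = 1/√(LC) = 1/√(2.26 mH · 2.58 µF) = 13100 rad/s.
ζ = (R/2)·√(C/L) = (13.6/2)·√(2.58 µF/2.26 mH) = 0.230.
%OS = 100 e^{−πζ/√(1−ζ²)} with ζ = 0.230 gives 47.6%.

%OS ≈ 47.6%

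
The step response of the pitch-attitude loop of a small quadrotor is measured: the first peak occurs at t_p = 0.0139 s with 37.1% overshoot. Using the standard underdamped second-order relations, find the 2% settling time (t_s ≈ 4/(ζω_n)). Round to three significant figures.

From the overshoot, ζ = −ln(OS)/√(π²+ln²(OS)) = 0.301.
t_p = π/ω_d ⇒ ω_d = 226 rad/s; then ω_n = ω_d/√(1−ζ²) = 237 rad/s.
t_s ≈ 4/(ζω_n) = 4/(0.301·237) = 0.0561 s.

t_s ≈ 0.0561 s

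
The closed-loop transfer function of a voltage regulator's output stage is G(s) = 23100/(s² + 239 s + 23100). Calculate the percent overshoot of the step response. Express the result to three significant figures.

%OS ≈ 1.84%

ω_n = √23100 = 152 rad/s; ζ = 239/(2·152) = 0.786.
%OS = 100 e^{−πζ/√(1−ζ²)} with ζ = 0.786 gives 1.84%.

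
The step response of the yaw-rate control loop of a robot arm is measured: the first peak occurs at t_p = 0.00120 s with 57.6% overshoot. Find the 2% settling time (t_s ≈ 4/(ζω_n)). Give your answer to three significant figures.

From the overshoot, ζ = −ln(OS)/√(π²+ln²(OS)) = 0.173.
From t_p = π/ω_d, ω_d = π/0.00120 = 2620 rad/s, so ω_n = ω_d/√(1−ζ²) = 2660 rad/s.
t_s ≈ 4/(ζω_n) = 4/(0.173·2660) = 0.00870 s.

t_s ≈ 0.00870 s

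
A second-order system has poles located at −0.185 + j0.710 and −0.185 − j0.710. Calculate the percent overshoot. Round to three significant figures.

%OS ≈ 44.1%

|pole| = ω_n = √(0.185² + 0.710²) = 0.734 rad/s; ζ = cos θ = σ/ω_n = 0.252.
%OS = 100 e^{−πζ/√(1−ζ²)} with ζ = 0.252 gives 44.1%.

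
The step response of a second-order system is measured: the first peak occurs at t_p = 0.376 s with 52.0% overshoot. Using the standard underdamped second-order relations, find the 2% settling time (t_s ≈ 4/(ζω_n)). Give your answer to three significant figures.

t_s ≈ 2.30 s

ζ from %OS: ζ = |ln 0.520|/√(π²+ln²0.520) = 0.204.
t_p = π/ω_d ⇒ ω_d = 8.36 rad/s; then ω_n = ω_d/√(1−ζ²) = 8.53 rad/s.
t_s ≈ 4/(ζω_n) = 4/(0.204·8.53) = 2.30 s.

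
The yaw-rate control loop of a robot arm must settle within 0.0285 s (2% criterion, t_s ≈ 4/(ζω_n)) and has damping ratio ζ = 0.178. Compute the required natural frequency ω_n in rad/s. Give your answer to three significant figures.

ω_n ≈ 788 rad/s

Rearranging t_s ≈ 4/(ζω_n) gives ω_n = 4/(ζ·t_s) = 4/(0.178 × 0.0285) = 788 rad/s.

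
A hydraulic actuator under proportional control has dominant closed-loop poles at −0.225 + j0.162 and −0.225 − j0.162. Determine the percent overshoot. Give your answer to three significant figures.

|pole| = ω_n = √(0.225² + 0.162²) = 0.277 rad/s; ζ = cos θ = σ/ω_n = 0.812.
%OS = 100 e^{−πζ/√(1−ζ²)} with ζ = 0.812 gives 1.27%.

%OS ≈ 1.27%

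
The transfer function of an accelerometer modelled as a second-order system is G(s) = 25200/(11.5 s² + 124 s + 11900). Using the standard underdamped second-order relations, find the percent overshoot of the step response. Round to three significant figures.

Dividing through by 11.5: denominator becomes s² + 10.78 s + 1035.
So ω_n = √1035 = 32.2 rad/s and ζ = 10.78/(2·32.2) = 0.168.
%OS = 100·exp(−πζ/√(1−ζ²)) = 58.6%.

%OS ≈ 58.6%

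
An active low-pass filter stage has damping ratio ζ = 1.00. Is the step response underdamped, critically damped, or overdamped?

Since ζ = 1, the system is critically damped.

critically damped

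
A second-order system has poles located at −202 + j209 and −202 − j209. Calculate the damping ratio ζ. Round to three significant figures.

ζ ≈ 0.695

|pole| = ω_n = √(202² + 209²) = 291 rad/s; ζ = cos θ = σ/ω_n = 0.695.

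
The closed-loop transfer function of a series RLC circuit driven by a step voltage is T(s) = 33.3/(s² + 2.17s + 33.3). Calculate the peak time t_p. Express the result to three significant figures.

t_p ≈ 0.554 s

Matching coefficients with s² + 2ζω_n s + ω_n² gives ω_n² = 33.3 ⇒ ω_n = 5.77 rad/s, and ζ = 2.17/(2ω_n) = 0.188.
ω_d = 5.77·√(1 − 0.188²) = 5.67 rad/s. Then t_p = π/ω_d = 0.554 s.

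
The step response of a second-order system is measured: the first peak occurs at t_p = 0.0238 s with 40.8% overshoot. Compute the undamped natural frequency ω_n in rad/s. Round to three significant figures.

ω_n ≈ 137 rad/s

The overshoot fixes ζ = −ln(OS)/√(π²+ln²(OS)) = 0.274.
From t_p = π/ω_d, ω_d = π/0.0238 = 132 rad/s, so ω_n = ω_d/√(1−ζ²) = 137 rad/s.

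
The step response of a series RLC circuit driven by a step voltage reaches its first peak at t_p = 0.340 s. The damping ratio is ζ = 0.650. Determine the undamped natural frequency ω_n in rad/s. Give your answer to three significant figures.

ω_n ≈ 12.2 rad/s

Peak time t_p = π/ω_d, so ω_d = π/t_p = π/0.340 = 9.24 rad/s.
ω_n = ω_d/√(1−ζ²) = 9.24/√0.577 = 12.2 rad/s.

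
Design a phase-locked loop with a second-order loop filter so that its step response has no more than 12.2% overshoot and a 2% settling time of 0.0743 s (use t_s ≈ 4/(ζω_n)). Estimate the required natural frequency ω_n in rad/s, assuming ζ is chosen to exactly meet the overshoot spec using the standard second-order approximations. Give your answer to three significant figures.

From %OS = 100·exp(−πζ/√(1−ζ²)), invert to get ζ = −ln(OS)/√(π² + ln²(OS)) with OS = 0.122.
−ln 0.122 = 2.104, so ζ = 2.104/√(π² + 4.426) = 0.556.
From t_s ≈ 4/(ζω_n): ω_n = 4/(ζ·t_s) = 4/(0.556·0.0743) = 96.8 rad/s.

ω_n ≈ 96.8 rad/s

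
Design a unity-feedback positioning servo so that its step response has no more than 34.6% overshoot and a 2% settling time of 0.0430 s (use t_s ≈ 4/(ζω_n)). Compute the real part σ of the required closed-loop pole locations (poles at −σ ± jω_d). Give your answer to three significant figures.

σ ≈ 93.0

The settling-time spec alone fixes σ = ζω_n = 4/t_s = 4/0.0430 = 93.0.
(Overshoot then fixes ζ = 0.320 and hence ω_d = σ·√(1−ζ²)/ζ = 275 rad/s.)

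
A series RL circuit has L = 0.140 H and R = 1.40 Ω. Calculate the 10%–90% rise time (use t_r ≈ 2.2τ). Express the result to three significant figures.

τ = L/R = 0.140/1.40 = 0.100 s.
t_r ≈ 2.2τ = 0.220 s.

t_r ≈ 0.220 s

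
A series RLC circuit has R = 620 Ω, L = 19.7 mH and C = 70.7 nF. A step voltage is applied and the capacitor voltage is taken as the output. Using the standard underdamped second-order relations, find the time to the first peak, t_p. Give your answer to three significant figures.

t_p ≈ 0.000145 s

For a series RLC circuit (capacitor voltage as output), ω_n = 1/√(LC) = 1/√(19.7 mH · 70.7 nF) = 26800 rad/s.
ζ = (R/2)·√(C/L) = (620/2)·√(70.7 nF/19.7 mH) = 0.587.
ω_d = 26800·√(1 − 0.587²) = 21700 rad/s. t_p = π/ω_d = 0.000145 s.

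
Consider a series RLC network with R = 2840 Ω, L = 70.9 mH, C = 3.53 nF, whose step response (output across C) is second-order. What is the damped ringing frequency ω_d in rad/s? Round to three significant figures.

ω_d ≈ 60000 rad/s

For a series RLC circuit (capacitor voltage as output), ω_n = 1/√(LC) = 1/√(70.9 mH · 3.53 nF) = 63200 rad/s.
ζ = (R/2)·√(C/L) = (2840/2)·√(3.53 nF/70.9 mH) = 0.317.
ω_d = ω_n√(1−ζ²) = 60000 rad/s.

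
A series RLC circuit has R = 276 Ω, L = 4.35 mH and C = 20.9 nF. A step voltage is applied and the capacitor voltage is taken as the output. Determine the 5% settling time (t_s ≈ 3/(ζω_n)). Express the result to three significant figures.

For a series RLC circuit (capacitor voltage as output), ω_n = 1/√(LC) = 1/√(4.35 mH · 20.9 nF) = 105000 rad/s.
ζ = (R/2)·√(C/L) = (276/2)·√(20.9 nF/4.35 mH) = 0.302.
t_s ≈ 3/(ζω_n) = 0.0000946 s.

t_s ≈ 0.0000946 s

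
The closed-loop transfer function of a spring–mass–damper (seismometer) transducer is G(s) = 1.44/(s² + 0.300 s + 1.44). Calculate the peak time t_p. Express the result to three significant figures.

Matching coefficients with s² + 2ζω_n s + ω_n² gives ω_n² = 1.44 ⇒ ω_n = 1.20 rad/s, and ζ = 0.300/(2ω_n) = 0.125.
The damped frequency ω_d = ω_n√(1−ζ²) = 1.19 rad/s. Then t_p = π/ω_d = 2.64 s.

t_p ≈ 2.64 s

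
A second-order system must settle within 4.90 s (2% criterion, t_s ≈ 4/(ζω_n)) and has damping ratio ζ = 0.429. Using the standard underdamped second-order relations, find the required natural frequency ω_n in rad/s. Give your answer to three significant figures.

ω_n ≈ 1.90 rad/s

Rearranging t_s ≈ 4/(ζω_n) gives ω_n = 4/(ζ·t_s) = 4/(0.429 × 4.90) = 1.90 rad/s.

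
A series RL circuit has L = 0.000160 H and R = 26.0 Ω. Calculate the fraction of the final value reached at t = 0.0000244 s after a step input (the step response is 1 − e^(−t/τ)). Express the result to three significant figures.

τ = L/R = 0.000160/26.0 = 0.00000615 s.
y(t)/y_∞ = 1 − e^(−t/τ) = 1 − e^(−0.0000244/0.00000615) = 1 − e^(−3.96) = 0.981.

y/y_∞ ≈ 0.981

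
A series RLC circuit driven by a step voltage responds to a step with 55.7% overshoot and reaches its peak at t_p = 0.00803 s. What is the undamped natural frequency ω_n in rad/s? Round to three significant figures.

ω_n ≈ 398 rad/s

From the overshoot, ζ = −ln(OS)/√(π²+ln²(OS)) = 0.183.
t_p = π/ω_d ⇒ ω_d = 391 rad/s; then ω_n = ω_d/√(1−ζ²) = 398 rad/s.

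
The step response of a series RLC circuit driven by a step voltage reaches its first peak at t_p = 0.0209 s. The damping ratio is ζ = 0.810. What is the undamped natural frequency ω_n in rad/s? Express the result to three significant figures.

Peak time t_p = π/ω_d, so ω_d = π/t_p = π/0.0209 = 150 rad/s.
ω_n = ω_d/√(1−ζ²) = 150/√0.344 = 256 rad/s.

ω_n ≈ 256 rad/s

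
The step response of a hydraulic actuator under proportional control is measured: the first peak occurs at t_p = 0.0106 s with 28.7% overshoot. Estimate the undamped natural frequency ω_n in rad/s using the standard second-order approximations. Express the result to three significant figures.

ω_n ≈ 319 rad/s

The overshoot fixes ζ = −ln(OS)/√(π²+ln²(OS)) = 0.369.
t_p = π/ω_d ⇒ ω_d = 296 rad/s; then ω_n = ω_d/√(1−ζ²) = 319 rad/s.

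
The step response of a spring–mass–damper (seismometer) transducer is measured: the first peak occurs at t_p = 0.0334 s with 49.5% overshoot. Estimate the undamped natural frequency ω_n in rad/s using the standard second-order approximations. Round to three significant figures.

ω_n ≈ 96.4 rad/s

ζ from %OS: ζ = |ln 0.495|/√(π²+ln²0.495) = 0.218.
t_p = π/ω_d ⇒ ω_d = 94.1 rad/s; then ω_n = ω_d/√(1−ζ²) = 96.4 rad/s.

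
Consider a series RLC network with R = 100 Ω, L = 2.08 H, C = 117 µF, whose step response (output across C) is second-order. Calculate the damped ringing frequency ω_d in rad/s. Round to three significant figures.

For a series RLC circuit (capacitor voltage as output), ω_n = 1/√(LC) = 1/√(2.08 H · 117 µF) = 64.1 rad/s.
ζ = (R/2)·√(C/L) = (100/2)·√(117 µF/2.08 H) = 0.375.
ω_d = 64.1·√(1 − 0.375²) = 59.4 rad/s.

ω_d ≈ 59.4 rad/s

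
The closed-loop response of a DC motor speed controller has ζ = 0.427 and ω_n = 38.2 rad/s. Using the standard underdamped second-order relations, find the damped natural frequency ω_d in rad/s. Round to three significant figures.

ω_d ≈ 34.5 rad/s

ω_d = ω_n√(1−ζ²) = 38.2·√0.818 = 34.5 rad/s.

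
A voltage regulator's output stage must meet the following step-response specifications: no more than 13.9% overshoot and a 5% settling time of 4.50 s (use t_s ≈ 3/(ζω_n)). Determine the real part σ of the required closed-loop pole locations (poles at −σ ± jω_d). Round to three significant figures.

The settling-time spec alone fixes σ = ζω_n = 3/t_s = 3/4.50 = 0.667.
(Overshoot then fixes ζ = 0.532 and hence ω_d = σ·√(1−ζ²)/ζ = 1.06 rad/s.)

σ ≈ 0.667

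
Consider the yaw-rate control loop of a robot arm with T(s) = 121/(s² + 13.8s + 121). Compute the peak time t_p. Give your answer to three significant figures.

t_p ≈ 0.367 s

Matching coefficients with s² + 2ζω_n s + ω_n² gives ω_n² = 121 ⇒ ω_n = 11.0 rad/s, and ζ = 13.8/(2ω_n) = 0.627.
ω_d = 11.0·√(1 − 0.627²) = 8.57 rad/s. Then t_p = π/ω_d = 0.367 s.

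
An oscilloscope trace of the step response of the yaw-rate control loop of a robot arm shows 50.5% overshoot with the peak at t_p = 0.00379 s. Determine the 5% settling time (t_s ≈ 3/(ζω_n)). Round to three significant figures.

t_s ≈ 0.0166 s

From the overshoot, ζ = −ln(OS)/√(π²+ln²(OS)) = 0.213.
From t_p = π/ω_d, ω_d = π/0.00379 = 829 rad/s, so ω_n = ω_d/√(1−ζ²) = 848 rad/s.
t_s ≈ 3/(ζω_n) = 3/(0.213·848) = 0.0166 s.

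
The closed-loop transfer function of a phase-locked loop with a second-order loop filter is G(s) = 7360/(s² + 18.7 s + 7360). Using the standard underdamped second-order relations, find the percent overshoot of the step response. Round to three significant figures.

%OS ≈ 70.9%

Matching coefficients with s² + 2ζω_n s + ω_n² gives ω_n² = 7360 ⇒ ω_n = 85.8 rad/s, and ζ = 18.7/(2ω_n) = 0.109.
Overshoot: exp(−π·0.109/√(1−0.109²)) = 0.709, i.e. 70.9%.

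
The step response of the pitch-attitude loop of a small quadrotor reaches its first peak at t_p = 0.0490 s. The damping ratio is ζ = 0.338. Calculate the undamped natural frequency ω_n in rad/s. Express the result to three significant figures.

ω_n ≈ 68.1 rad/s

Peak time t_p = π/ω_d, so ω_d = π/t_p = π/0.0490 = 64.1 rad/s.
ω_n = ω_d/√(1−ζ²) = 64.1/√0.886 = 68.1 rad/s.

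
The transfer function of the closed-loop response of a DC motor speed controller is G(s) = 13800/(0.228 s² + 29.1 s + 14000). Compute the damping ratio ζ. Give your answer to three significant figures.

ζ ≈ 0.258

Dividing through by 0.228: denominator becomes s² + 127.6 s + 61400.
So ω_n = √61400 = 248 rad/s and ζ = 127.6/(2·248) = 0.258.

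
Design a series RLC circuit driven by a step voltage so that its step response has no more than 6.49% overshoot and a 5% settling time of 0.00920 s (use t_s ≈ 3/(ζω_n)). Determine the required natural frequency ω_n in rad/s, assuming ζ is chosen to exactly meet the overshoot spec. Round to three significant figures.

ω_n ≈ 497 rad/s

From %OS = 100·exp(−πζ/√(1−ζ²)), invert to get ζ = −ln(OS)/√(π² + ln²(OS)) with OS = 0.0649.
−ln 0.0649 = 2.735, so ζ = 2.735/√(π² + 7.480) = 0.657.
Then ω_n = 3/(ζ t_s) = 3/(0.657 × 0.00920) = 497 rad/s.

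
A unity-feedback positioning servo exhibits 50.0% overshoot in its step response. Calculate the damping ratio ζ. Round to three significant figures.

ζ ≈ 0.215

From %OS = 100·exp(−πζ/√(1−ζ²)), invert to get ζ = −ln(OS)/√(π² + ln²(OS)) with OS = 0.500.
−ln 0.500 = 0.6931, so ζ = 0.6931/√(π² + 0.4805) = 0.215.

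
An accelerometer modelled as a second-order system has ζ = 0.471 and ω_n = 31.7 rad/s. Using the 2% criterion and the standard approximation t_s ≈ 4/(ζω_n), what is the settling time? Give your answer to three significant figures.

t_s ≈ 0.268 s

t_s ≈ 4/(ζω_n) = 4/(0.471 × 31.7) = 0.268 s.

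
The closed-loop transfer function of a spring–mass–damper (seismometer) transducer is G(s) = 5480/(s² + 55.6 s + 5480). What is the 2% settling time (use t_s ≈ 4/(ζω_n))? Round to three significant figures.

t_s ≈ 0.144 s

ω_n = √5480 = 74.0 rad/s; ζ = 55.6/(2·74.0) = 0.376.
t_s ≈ 4/(ζω_n) = 4/(0.376·74.0) = 0.144 s.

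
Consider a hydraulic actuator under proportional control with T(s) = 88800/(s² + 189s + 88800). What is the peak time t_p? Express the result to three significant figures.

t_p ≈ 0.0111 s

Matching coefficients with s² + 2ζω_n s + ω_n² gives ω_n² = 88800 ⇒ ω_n = 298 rad/s, and ζ = 189/(2ω_n) = 0.317.
ω_d = 298·√(1 − 0.317²) = 283 rad/s. Then t_p = π/ω_d = 0.0111 s.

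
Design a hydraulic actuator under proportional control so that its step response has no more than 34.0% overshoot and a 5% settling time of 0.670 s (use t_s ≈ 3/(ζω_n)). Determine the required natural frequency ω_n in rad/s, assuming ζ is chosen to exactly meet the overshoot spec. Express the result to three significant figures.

ω_n ≈ 13.8 rad/s

ζ = −ln(OS)/√(π² + (ln OS)²). With OS = 0.340, ln OS = −1.079 and ζ = 1.079/3.322 = 0.325.
From t_s ≈ 3/(ζω_n): ω_n = 3/(ζ·t_s) = 3/(0.325·0.670) = 13.8 rad/s.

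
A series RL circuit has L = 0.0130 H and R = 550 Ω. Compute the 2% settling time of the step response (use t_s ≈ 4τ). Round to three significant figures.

τ = L/R = 0.0130/550 = 0.0000236 s.
t_s ≈ 4τ = 0.0000945 s.

t_s ≈ 0.0000945 s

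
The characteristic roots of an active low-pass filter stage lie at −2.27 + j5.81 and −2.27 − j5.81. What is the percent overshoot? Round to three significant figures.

|pole| = ω_n = √(2.27² + 5.81²) = 6.24 rad/s; ζ = cos θ = σ/ω_n = 0.364.
%OS = 100 e^{−πζ/√(1−ζ²)} with ζ = 0.364 gives 29.3%.

%OS ≈ 29.3%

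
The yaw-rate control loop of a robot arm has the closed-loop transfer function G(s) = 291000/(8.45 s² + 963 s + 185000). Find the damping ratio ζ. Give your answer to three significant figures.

Dividing through by 8.45: denominator becomes s² + 114.0 s + 21890.
So ω_n = √21890 = 148 rad/s and ζ = 114.0/(2·148) = 0.385.

ζ ≈ 0.385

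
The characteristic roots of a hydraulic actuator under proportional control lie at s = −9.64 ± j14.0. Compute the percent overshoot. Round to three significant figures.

With σ = 9.64, ω_d = 14.0: ω_n = √(σ²+ω_d²) = 17.0 rad/s, ζ = σ/ω_n = 0.567.
%OS = 100 e^{−πζ/√(1−ζ²)} with ζ = 0.567 gives 11.5%.

%OS ≈ 11.5%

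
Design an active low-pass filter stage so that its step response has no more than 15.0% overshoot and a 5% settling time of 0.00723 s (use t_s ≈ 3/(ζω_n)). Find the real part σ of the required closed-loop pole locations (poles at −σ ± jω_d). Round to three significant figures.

The settling-time spec alone fixes σ = ζω_n = 3/t_s = 3/0.00723 = 415.
(Overshoot then fixes ζ = 0.517 and hence ω_d = σ·√(1−ζ²)/ζ = 687 rad/s.)

σ ≈ 415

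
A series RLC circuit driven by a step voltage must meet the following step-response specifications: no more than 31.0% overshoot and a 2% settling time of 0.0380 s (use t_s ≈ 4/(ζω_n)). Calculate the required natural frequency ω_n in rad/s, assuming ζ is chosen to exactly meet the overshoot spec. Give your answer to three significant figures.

ζ = −ln(OS)/√(π² + (ln OS)²). With OS = 0.310, ln OS = −1.171 and ζ = 1.171/3.353 = 0.349.
From t_s ≈ 4/(ζω_n): ω_n = 4/(ζ·t_s) = 4/(0.349·0.0380) = 301 rad/s.

ω_n ≈ 301 rad/s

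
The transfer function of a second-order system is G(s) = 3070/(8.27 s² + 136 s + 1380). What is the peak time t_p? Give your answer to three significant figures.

Dividing through by 8.27: denominator becomes s² + 16.44 s + 166.9.
So ω_n = √166.9 = 12.9 rad/s and ζ = 16.44/(2·12.9) = 0.637.
ω_d = ω_n√(1−ζ²) = 9.96 rad/s. t_p = π/ω_d = 0.315 s.

t_p ≈ 0.315 s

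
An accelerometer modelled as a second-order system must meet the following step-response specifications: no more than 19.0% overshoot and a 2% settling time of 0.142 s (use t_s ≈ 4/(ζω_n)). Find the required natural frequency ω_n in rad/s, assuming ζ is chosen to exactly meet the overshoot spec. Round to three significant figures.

ω_n ≈ 60.3 rad/s

Inverting the overshoot relation: ζ = |ln 0.190|/√(π² + ln²0.190) = 0.467.
Then ω_n = 4/(ζ t_s) = 4/(0.467 × 0.142) = 60.3 rad/s.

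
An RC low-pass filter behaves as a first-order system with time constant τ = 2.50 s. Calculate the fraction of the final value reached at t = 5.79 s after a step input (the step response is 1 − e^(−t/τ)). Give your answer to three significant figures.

y(t)/y_∞ = 1 − e^(−t/τ) = 1 − e^(−5.79/2.50) = 1 − e^(−2.32) = 0.901.

y/y_∞ ≈ 0.901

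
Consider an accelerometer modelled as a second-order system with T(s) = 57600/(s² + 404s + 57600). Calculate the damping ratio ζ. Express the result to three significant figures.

ζ ≈ 0.842

Matching coefficients with s² + 2ζω_n s + ω_n² gives ω_n² = 57600 ⇒ ω_n = 240 rad/s, and ζ = 404/(2ω_n) = 0.842.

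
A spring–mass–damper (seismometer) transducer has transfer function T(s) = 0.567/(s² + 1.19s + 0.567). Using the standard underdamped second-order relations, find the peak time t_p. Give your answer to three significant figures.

Matching coefficients with s² + 2ζω_n s + ω_n² gives ω_n² = 0.567 ⇒ ω_n = 0.753 rad/s, and ζ = 1.19/(2ω_n) = 0.790.
ω_d = 0.753·√(1 − 0.790²) = 0.461 rad/s. Then t_p = π/ω_d = 6.81 s.

t_p ≈ 6.81 s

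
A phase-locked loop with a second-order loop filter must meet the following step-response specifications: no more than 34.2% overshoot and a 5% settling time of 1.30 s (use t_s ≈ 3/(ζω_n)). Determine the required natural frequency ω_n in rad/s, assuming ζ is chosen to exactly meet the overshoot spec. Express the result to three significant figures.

ω_n ≈ 7.14 rad/s

Inverting the overshoot relation: ζ = |ln 0.342|/√(π² + ln²0.342) = 0.323.
From t_s ≈ 3/(ζω_n): ω_n = 3/(ζ·t_s) = 3/(0.323·1.30) = 7.14 rad/s.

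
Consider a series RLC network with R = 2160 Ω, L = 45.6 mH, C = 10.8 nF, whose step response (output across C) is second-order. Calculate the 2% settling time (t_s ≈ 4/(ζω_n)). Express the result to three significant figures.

t_s ≈ 0.000169 s

For a series RLC circuit (capacitor voltage as output), ω_n = 1/√(LC) = 1/√(45.6 mH · 10.8 nF) = 45100 rad/s.
ζ = (R/2)·√(C/L) = (2160/2)·√(10.8 nF/45.6 mH) = 0.526.
t_s ≈ 4/(ζω_n) = 0.000169 s.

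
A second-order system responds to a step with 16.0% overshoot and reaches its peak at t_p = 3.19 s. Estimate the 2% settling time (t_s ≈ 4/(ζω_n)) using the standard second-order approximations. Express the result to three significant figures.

t_s ≈ 6.96 s

From the overshoot, ζ = −ln(OS)/√(π²+ln²(OS)) = 0.504.
t_p = π/ω_d ⇒ ω_d = 0.985 rad/s; then ω_n = ω_d/√(1−ζ²) = 1.14 rad/s.
t_s ≈ 4/(ζω_n) = 4/(0.504·1.14) = 6.96 s.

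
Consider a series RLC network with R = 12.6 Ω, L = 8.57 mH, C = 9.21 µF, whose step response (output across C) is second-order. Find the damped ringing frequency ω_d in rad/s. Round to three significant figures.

ω_d ≈ 3480 rad/s

For a series RLC circuit (capacitor voltage as output), ω_n = 1/√(LC) = 1/√(8.57 mH · 9.21 µF) = 3560 rad/s.
ζ = (R/2)·√(C/L) = (12.6/2)·√(9.21 µF/8.57 mH) = 0.207.
ω_d = ω_n√(1−ζ²) = 3480 rad/s.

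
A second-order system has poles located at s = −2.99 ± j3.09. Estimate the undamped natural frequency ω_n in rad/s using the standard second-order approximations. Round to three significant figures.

With σ = 2.99, ω_d = 3.09: ω_n = √(σ²+ω_d²) = 4.30 rad/s, ζ = σ/ω_n = 0.695.

ω_n ≈ 4.30 rad/s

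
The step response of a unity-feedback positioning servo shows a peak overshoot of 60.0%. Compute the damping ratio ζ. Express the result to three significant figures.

From %OS = 100·exp(−πζ/√(1−ζ²)), invert to get ζ = −ln(OS)/√(π² + ln²(OS)) with OS = 0.600.
−ln 0.600 = 0.5108, so ζ = 0.5108/√(π² + 0.2609) = 0.160.

ζ ≈ 0.160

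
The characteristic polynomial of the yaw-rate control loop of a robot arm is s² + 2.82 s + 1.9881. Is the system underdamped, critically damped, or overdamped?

a² − 4b = 2.82² − 4·1.9881 = 0 (repeated real root); the system is critically damped.

critically damped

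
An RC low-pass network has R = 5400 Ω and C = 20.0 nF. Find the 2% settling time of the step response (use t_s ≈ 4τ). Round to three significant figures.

t_s ≈ 0.000432 s

τ = RC = 5400 × 20.0 nF = 0.000108 s.
t_s ≈ 4τ = 0.000432 s.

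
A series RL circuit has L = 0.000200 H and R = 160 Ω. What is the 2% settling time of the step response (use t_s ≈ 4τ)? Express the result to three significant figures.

t_s ≈ 0.00000500 s

τ = L/R = 0.000200/160 = 0.00000125 s.
t_s ≈ 4τ = 0.00000500 s.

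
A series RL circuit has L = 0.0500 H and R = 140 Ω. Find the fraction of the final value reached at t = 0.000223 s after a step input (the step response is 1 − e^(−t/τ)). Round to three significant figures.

τ = L/R = 0.0500/140 = 0.000357 s.
y(t)/y_∞ = 1 − e^(−t/τ) = 1 − e^(−0.000223/0.000357) = 1 − e^(−0.624) = 0.464.

y/y_∞ ≈ 0.464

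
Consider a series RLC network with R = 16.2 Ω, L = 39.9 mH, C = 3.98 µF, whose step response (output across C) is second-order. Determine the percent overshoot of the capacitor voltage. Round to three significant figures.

%OS ≈ 77.5%

For a series RLC circuit (capacitor voltage as output), ω_n = 1/√(LC) = 1/√(39.9 mH · 3.98 µF) = 2510 rad/s.
ζ = (R/2)·√(C/L) = (16.2/2)·√(3.98 µF/39.9 mH) = 0.0809.
%OS = 100·exp(−πζ/√(1−ζ²)) = 77.5%.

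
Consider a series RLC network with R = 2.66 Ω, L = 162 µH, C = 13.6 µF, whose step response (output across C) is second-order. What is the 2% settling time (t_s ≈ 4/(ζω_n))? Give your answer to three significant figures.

For a series RLC circuit (capacitor voltage as output), ω_n = 1/√(LC) = 1/√(162 µH · 13.6 µF) = 21300 rad/s.
ζ = (R/2)·√(C/L) = (2.66/2)·√(13.6 µF/162 µH) = 0.385.
t_s ≈ 4/(ζω_n) = 0.000487 s.

t_s ≈ 0.000487 s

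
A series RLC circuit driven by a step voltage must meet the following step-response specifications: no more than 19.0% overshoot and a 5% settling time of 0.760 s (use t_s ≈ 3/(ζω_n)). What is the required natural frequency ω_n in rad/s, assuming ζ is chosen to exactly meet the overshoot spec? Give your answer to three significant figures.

Inverting the overshoot relation: ζ = |ln 0.190|/√(π² + ln²0.190) = 0.467.
From t_s ≈ 3/(ζω_n): ω_n = 3/(ζ·t_s) = 3/(0.467·0.760) = 8.45 rad/s.

ω_n ≈ 8.45 rad/s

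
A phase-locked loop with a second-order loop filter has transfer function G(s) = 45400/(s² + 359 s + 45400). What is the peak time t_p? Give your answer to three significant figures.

t_p ≈ 0.0274 s

ω_n = √45400 = 213 rad/s; ζ = 359/(2·213) = 0.842.
ω_d = 213·√(1 − 0.842²) = 115 rad/s. Then t_p = π/ω_d = 0.0274 s.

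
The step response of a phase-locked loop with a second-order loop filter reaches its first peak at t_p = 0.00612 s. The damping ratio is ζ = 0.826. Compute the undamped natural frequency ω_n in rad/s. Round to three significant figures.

Peak time t_p = π/ω_d, so ω_d = π/t_p = π/0.00612 = 513 rad/s.
ω_n = ω_d/√(1−ζ²) = 513/√0.318 = 911 rad/s.

ω_n ≈ 911 rad/s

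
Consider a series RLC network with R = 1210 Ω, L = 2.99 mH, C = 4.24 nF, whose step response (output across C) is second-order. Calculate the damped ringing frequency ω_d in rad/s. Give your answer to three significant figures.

ω_d ≈ 195000 rad/s

For a series RLC circuit (capacitor voltage as output), ω_n = 1/√(LC) = 1/√(2.99 mH · 4.24 nF) = 281000 rad/s.
ζ = (R/2)·√(C/L) = (1210/2)·√(4.24 nF/2.99 mH) = 0.720.
The damped frequency ω_d = ω_n√(1−ζ²) = 195000 rad/s.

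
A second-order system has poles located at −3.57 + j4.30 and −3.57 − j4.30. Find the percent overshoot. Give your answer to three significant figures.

With σ = 3.57, ω_d = 4.30: ω_n = √(σ²+ω_d²) = 5.59 rad/s, ζ = σ/ω_n = 0.639.
Overshoot: exp(−π·0.639/√(1−0.639²)) = 0.0737, i.e. 7.37%.

%OS ≈ 7.37%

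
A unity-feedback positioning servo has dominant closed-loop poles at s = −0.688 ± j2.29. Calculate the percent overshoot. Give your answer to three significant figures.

|pole| = ω_n = √(0.688² + 2.29²) = 2.39 rad/s; ζ = cos θ = σ/ω_n = 0.288.
Overshoot: exp(−π·0.288/√(1−0.288²)) = 0.389, i.e. 38.9%.

%OS ≈ 38.9%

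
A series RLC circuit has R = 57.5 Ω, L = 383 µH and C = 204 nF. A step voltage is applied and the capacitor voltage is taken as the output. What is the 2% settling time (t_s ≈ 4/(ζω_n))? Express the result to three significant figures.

For a series RLC circuit (capacitor voltage as output), ω_n = 1/√(LC) = 1/√(383 µH · 204 nF) = 113000 rad/s.
ζ = (R/2)·√(C/L) = (57.5/2)·√(204 nF/383 µH) = 0.664.
t_s ≈ 4/(ζω_n) = 0.0000533 s.

t_s ≈ 0.0000533 s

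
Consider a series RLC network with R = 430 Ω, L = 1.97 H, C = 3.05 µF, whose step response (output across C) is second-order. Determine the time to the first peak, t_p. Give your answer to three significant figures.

t_p ≈ 0.00799 s

For a series RLC circuit (capacitor voltage as output), ω_n = 1/√(LC) = 1/√(1.97 H · 3.05 µF) = 408 rad/s.
ζ = (R/2)·√(C/L) = (430/2)·√(3.05 µF/1.97 H) = 0.268.
The damped frequency ω_d = ω_n√(1−ζ²) = 393 rad/s. t_p = π/ω_d = 0.00799 s.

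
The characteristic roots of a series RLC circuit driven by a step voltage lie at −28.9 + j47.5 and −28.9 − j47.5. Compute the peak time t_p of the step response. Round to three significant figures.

t_p ≈ 0.0661 s

t_p = π/ω_d with ω_d = 47.5 (the imaginary part), so t_p = 0.0661 s.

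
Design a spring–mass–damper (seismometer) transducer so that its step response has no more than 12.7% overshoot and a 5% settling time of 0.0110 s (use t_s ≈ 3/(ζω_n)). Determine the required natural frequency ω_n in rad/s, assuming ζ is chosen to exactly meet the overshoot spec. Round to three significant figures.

ω_n ≈ 497 rad/s

From %OS = 100·exp(−πζ/√(1−ζ²)), invert to get ζ = −ln(OS)/√(π² + ln²(OS)) with OS = 0.127.
−ln 0.127 = 2.064, so ζ = 2.064/√(π² + 4.258) = 0.549.
Then ω_n = 3/(ζ t_s) = 3/(0.549 × 0.0110) = 497 rad/s.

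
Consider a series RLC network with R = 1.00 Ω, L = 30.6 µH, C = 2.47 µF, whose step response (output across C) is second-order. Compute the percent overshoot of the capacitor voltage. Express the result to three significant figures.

For a series RLC circuit (capacitor voltage as output), ω_n = 1/√(LC) = 1/√(30.6 µH · 2.47 µF) = 115000 rad/s.
ζ = (R/2)·√(C/L) = (1.00/2)·√(2.47 µF/30.6 µH) = 0.142.
%OS = 100 e^{−πζ/√(1−ζ²)} with ζ = 0.142 gives 63.7%.

%OS ≈ 63.7%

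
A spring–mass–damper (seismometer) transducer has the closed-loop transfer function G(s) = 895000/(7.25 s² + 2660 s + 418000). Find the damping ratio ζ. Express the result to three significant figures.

Dividing through by 7.25: denominator becomes s² + 366.9 s + 57660.
So ω_n = √57660 = 240 rad/s and ζ = 366.9/(2·240) = 0.764.

ζ ≈ 0.764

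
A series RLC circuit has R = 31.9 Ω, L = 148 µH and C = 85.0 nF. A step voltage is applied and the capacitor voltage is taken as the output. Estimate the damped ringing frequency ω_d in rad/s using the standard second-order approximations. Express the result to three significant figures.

ω_d ≈ 261000 rad/s

For a series RLC circuit (capacitor voltage as output), ω_n = 1/√(LC) = 1/√(148 µH · 85.0 nF) = 282000 rad/s.
ζ = (R/2)·√(C/L) = (31.9/2)·√(85.0 nF/148 µH) = 0.382.
ω_d = ω_n√(1−ζ²) = 261000 rad/s.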